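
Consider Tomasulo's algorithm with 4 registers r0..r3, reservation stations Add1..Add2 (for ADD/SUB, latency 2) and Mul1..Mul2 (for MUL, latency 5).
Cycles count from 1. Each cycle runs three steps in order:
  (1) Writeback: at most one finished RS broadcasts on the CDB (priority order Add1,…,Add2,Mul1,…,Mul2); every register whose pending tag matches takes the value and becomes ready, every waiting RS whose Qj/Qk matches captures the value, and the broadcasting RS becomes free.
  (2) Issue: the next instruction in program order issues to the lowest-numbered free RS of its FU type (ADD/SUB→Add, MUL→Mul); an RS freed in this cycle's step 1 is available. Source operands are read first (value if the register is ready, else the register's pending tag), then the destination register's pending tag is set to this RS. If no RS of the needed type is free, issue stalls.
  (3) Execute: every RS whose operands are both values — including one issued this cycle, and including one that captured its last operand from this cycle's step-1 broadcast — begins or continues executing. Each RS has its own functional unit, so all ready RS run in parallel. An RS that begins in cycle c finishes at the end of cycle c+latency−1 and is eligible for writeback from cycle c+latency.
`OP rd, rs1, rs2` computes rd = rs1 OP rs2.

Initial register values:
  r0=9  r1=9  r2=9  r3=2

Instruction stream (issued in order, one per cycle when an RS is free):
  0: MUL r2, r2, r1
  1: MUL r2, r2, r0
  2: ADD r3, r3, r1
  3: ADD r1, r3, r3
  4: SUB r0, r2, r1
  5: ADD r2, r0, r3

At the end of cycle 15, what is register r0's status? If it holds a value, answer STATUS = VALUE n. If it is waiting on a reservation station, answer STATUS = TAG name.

  c1: issue MUL r2<-Mul1  regs: r0:9,r1:9,r2:Mul1,r3:2
  c2: issue MUL r2<-Mul2  regs: r0:9,r1:9,r2:Mul2,r3:2
  c3: issue ADD r3<-Add1  regs: r0:9,r1:9,r2:Mul2,r3:Add1
  c4: issue ADD r1<-Add2  regs: r0:9,r1:Add2,r2:Mul2,r3:Add1
  c5: CDB Add1=11; issue SUB r0<-Add1  regs: r0:Add1,r1:Add2,r2:Mul2,r3:11
  c6: CDB Mul1=81; stall  regs: r0:Add1,r1:Add2,r2:Mul2,r3:11
  c7: CDB Add2=22; issue ADD r2<-Add2  regs: r0:Add1,r1:22,r2:Add2,r3:11
  c8: -  regs: r0:Add1,r1:22,r2:Add2,r3:11
  c9: -  regs: r0:Add1,r1:22,r2:Add2,r3:11
  c10: -  regs: r0:Add1,r1:22,r2:Add2,r3:11
  c11: CDB Mul2=729  regs: r0:Add1,r1:22,r2:Add2,r3:11
  c12: -  regs: r0:Add1,r1:22,r2:Add2,r3:11
  c13: CDB Add1=707  regs: r0:707,r1:22,r2:Add2,r3:11
  c14: -  regs: r0:707,r1:22,r2:Add2,r3:11
  c15: CDB Add2=718  regs: r0:707,r1:22,r2:718,r3:11

STATUS = VALUE 707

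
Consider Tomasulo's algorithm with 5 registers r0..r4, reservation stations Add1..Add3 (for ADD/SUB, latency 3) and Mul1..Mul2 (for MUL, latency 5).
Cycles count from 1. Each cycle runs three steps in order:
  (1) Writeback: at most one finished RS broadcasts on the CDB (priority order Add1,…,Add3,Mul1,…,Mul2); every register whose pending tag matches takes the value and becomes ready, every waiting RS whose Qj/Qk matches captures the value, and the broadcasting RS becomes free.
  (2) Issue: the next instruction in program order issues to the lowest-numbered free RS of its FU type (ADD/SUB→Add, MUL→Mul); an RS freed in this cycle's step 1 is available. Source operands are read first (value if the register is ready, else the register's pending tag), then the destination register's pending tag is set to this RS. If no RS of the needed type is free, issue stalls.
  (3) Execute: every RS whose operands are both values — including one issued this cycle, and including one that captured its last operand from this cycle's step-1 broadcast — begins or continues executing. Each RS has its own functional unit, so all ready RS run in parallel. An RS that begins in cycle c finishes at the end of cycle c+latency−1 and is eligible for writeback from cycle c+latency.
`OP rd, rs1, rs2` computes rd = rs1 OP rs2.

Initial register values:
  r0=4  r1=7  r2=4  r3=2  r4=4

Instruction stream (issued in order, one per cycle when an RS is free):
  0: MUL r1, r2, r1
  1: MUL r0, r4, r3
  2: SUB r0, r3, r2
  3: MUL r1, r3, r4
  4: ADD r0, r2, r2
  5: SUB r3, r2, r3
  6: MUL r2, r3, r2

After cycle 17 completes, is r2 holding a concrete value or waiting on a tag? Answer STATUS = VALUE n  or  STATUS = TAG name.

  c1: issue MUL r1<-Mul1  regs: r0:4,r1:Mul1,r2:4,r3:2,r4:4
  c2: issue MUL r0<-Mul2  regs: r0:Mul2,r1:Mul1,r2:4,r3:2,r4:4
  c3: issue SUB r0<-Add1  regs: r0:Add1,r1:Mul1,r2:4,r3:2,r4:4
  c4: stall  regs: r0:Add1,r1:Mul1,r2:4,r3:2,r4:4
  c5: stall  regs: r0:Add1,r1:Mul1,r2:4,r3:2,r4:4
  c6: CDB Add1=-2; stall  regs: r0:-2,r1:Mul1,r2:4,r3:2,r4:4
  c7: CDB Mul1=28; issue MUL r1<-Mul1  regs: r0:-2,r1:Mul1,r2:4,r3:2,r4:4
  c8: CDB Mul2=8; issue ADD r0<-Add1  regs: r0:Add1,r1:Mul1,r2:4,r3:2,r4:4
  c9: issue SUB r3<-Add2  regs: r0:Add1,r1:Mul1,r2:4,r3:Add2,r4:4
  c10: issue MUL r2<-Mul2  regs: r0:Add1,r1:Mul1,r2:Mul2,r3:Add2,r4:4
  c11: CDB Add1=8  regs: r0:8,r1:Mul1,r2:Mul2,r3:Add2,r4:4
  c12: CDB Add2=2  regs: r0:8,r1:Mul1,r2:Mul2,r3:2,r4:4
  c13: CDB Mul1=8  regs: r0:8,r1:8,r2:Mul2,r3:2,r4:4
  c14: -  regs: r0:8,r1:8,r2:Mul2,r3:2,r4:4
  c15: -  regs: r0:8,r1:8,r2:Mul2,r3:2,r4:4
  c16: -  regs: r0:8,r1:8,r2:Mul2,r3:2,r4:4
  c17: CDB Mul2=8  regs: r0:8,r1:8,r2:8,r3:2,r4:4

STATUS = VALUE 8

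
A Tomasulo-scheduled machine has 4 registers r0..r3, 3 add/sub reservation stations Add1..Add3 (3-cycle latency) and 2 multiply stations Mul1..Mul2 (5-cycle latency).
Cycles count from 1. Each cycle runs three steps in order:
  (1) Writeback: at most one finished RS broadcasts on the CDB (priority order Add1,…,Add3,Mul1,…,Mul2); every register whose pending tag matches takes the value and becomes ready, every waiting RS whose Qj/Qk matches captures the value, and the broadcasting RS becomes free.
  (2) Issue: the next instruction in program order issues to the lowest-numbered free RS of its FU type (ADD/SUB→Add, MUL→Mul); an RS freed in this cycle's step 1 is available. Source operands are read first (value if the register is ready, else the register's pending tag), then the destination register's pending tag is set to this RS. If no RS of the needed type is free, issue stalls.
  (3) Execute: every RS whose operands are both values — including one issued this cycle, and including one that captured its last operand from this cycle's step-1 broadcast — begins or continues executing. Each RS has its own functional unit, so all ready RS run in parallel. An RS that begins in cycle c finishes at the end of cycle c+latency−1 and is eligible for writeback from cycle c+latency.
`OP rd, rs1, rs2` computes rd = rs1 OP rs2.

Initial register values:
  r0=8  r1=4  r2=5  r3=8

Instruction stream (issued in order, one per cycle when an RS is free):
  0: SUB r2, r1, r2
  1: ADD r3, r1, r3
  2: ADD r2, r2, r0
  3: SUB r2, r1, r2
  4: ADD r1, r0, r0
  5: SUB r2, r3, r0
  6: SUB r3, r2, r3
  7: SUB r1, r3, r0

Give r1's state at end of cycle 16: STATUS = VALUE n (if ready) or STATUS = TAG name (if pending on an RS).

STATUS = TAG Add1

  c1: issue SUB r2<-Add1  regs: r0:8,r1:4,r2:Add1,r3:8
  c2: issue ADD r3<-Add2  regs: r0:8,r1:4,r2:Add1,r3:Add2
  c3: issue ADD r2<-Add3  regs: r0:8,r1:4,r2:Add3,r3:Add2
  c4: CDB Add1=-1; issue SUB r2<-Add1  regs: r0:8,r1:4,r2:Add1,r3:Add2
  c5: CDB Add2=12; issue ADD r1<-Add2  regs: r0:8,r1:Add2,r2:Add1,r3:12
  c6: stall  regs: r0:8,r1:Add2,r2:Add1,r3:12
  c7: CDB Add3=7; issue SUB r2<-Add3  regs: r0:8,r1:Add2,r2:Add3,r3:12
  c8: CDB Add2=16; issue SUB r3<-Add2  regs: r0:8,r1:16,r2:Add3,r3:Add2
  c9: stall  regs: r0:8,r1:16,r2:Add3,r3:Add2
  c10: CDB Add1=-3; issue SUB r1<-Add1  regs: r0:8,r1:Add1,r2:Add3,r3:Add2
  c11: CDB Add3=4  regs: r0:8,r1:Add1,r2:4,r3:Add2
  c12: -  regs: r0:8,r1:Add1,r2:4,r3:Add2
  c13: -  regs: r0:8,r1:Add1,r2:4,r3:Add2
  c14: CDB Add2=-8  regs: r0:8,r1:Add1,r2:4,r3:-8
  c15: -  regs: r0:8,r1:Add1,r2:4,r3:-8
  c16: -  regs: r0:8,r1:Add1,r2:4,r3:-8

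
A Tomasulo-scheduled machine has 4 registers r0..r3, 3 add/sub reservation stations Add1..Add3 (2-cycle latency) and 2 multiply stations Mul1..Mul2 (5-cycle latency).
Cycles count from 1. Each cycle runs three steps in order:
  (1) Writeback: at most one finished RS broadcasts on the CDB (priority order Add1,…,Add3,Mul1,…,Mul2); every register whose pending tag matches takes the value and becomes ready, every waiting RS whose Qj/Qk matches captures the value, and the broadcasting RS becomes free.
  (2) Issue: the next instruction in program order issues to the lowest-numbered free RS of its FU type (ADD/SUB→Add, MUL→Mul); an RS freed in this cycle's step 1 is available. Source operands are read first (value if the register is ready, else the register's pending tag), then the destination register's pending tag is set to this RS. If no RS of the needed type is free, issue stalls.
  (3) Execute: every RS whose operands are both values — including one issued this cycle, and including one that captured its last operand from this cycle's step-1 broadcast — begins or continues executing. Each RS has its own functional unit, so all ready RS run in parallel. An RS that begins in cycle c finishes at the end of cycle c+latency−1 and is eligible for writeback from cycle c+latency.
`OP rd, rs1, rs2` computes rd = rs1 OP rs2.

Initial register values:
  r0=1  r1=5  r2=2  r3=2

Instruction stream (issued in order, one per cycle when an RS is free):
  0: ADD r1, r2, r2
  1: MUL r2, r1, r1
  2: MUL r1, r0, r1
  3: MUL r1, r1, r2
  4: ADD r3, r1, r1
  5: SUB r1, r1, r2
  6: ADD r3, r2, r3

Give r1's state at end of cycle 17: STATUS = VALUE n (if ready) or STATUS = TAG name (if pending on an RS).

cycle 1: issue ADD r1<-Add1 // r0:1,r1:Add1,r2:2,r3:2
cycle 2: issue MUL r2<-Mul1 // r0:1,r1:Add1,r2:Mul1,r3:2
cycle 3: CDB Add1=4; issue MUL r1<-Mul2 // r0:1,r1:Mul2,r2:Mul1,r3:2
cycle 4: stall // r0:1,r1:Mul2,r2:Mul1,r3:2
cycle 5: stall // r0:1,r1:Mul2,r2:Mul1,r3:2
cycle 6: stall // r0:1,r1:Mul2,r2:Mul1,r3:2
cycle 7: stall // r0:1,r1:Mul2,r2:Mul1,r3:2
cycle 8: CDB Mul1=16; issue MUL r1<-Mul1 // r0:1,r1:Mul1,r2:16,r3:2
cycle 9: CDB Mul2=4; issue ADD r3<-Add1 // r0:1,r1:Mul1,r2:16,r3:Add1
cycle 10: issue SUB r1<-Add2 // r0:1,r1:Add2,r2:16,r3:Add1
cycle 11: issue ADD r3<-Add3 // r0:1,r1:Add2,r2:16,r3:Add3
cycle 12: - // r0:1,r1:Add2,r2:16,r3:Add3
cycle 13: - // r0:1,r1:Add2,r2:16,r3:Add3
cycle 14: CDB Mul1=64 // r0:1,r1:Add2,r2:16,r3:Add3
cycle 15: - // r0:1,r1:Add2,r2:16,r3:Add3
cycle 16: CDB Add1=128 // r0:1,r1:Add2,r2:16,r3:Add3
cycle 17: CDB Add2=48 // r0:1,r1:48,r2:16,r3:Add3

STATUS = VALUE 48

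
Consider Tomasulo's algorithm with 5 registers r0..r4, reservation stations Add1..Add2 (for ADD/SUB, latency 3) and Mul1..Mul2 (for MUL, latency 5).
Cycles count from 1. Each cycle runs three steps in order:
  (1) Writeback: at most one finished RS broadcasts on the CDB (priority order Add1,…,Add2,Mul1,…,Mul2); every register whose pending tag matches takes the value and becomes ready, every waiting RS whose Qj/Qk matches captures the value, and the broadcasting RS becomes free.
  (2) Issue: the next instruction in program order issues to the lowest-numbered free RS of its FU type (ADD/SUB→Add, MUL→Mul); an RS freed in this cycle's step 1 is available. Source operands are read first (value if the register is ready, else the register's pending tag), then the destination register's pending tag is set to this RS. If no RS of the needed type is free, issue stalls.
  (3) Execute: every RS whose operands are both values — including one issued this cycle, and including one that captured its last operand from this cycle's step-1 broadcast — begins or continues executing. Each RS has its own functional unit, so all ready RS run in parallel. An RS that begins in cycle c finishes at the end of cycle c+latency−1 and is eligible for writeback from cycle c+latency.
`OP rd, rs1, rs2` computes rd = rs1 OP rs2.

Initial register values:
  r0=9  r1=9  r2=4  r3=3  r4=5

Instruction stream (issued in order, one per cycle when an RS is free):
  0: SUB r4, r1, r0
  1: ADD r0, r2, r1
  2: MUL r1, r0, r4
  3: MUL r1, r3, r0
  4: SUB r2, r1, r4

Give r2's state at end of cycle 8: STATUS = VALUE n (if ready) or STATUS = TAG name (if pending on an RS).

STATUS = TAG Add1

c1: issue SUB r4<-Add1 | r0:9,r1:9,r2:4,r3:3,r4:Add1
c2: issue ADD r0<-Add2 | r0:Add2,r1:9,r2:4,r3:3,r4:Add1
c3: issue MUL r1<-Mul1 | r0:Add2,r1:Mul1,r2:4,r3:3,r4:Add1
c4: CDB Add1=0; issue MUL r1<-Mul2 | r0:Add2,r1:Mul2,r2:4,r3:3,r4:0
c5: CDB Add2=13; issue SUB r2<-Add1 | r0:13,r1:Mul2,r2:Add1,r3:3,r4:0
c6: - | r0:13,r1:Mul2,r2:Add1,r3:3,r4:0
c7: - | r0:13,r1:Mul2,r2:Add1,r3:3,r4:0
c8: - | r0:13,r1:Mul2,r2:Add1,r3:3,r4:0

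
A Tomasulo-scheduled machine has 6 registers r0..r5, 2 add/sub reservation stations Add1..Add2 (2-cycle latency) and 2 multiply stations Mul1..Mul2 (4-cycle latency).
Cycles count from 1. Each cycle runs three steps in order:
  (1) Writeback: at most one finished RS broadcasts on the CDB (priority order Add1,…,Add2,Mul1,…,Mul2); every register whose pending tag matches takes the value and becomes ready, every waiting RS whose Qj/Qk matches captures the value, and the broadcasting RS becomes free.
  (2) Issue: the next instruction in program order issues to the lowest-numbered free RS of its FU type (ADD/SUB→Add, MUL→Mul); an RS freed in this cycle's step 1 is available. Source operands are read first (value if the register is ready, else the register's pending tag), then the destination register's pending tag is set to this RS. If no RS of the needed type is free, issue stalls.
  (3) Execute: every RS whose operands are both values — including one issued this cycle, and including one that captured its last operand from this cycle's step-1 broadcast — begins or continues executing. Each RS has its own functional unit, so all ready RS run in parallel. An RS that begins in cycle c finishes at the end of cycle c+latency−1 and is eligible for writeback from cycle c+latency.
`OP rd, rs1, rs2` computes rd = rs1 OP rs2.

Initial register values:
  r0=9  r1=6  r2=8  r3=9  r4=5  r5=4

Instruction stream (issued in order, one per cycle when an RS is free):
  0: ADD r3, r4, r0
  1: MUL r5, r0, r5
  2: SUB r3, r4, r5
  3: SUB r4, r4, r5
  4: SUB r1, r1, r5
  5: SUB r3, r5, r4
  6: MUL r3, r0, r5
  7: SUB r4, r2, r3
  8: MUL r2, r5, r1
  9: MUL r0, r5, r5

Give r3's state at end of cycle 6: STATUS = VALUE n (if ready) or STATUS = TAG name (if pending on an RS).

c1: issue ADD r3<-Add1 | r0:9,r1:6,r2:8,r3:Add1,r4:5,r5:4
c2: issue MUL r5<-Mul1 | r0:9,r1:6,r2:8,r3:Add1,r4:5,r5:Mul1
c3: CDB Add1=14; issue SUB r3<-Add1 | r0:9,r1:6,r2:8,r3:Add1,r4:5,r5:Mul1
c4: issue SUB r4<-Add2 | r0:9,r1:6,r2:8,r3:Add1,r4:Add2,r5:Mul1
c5: stall | r0:9,r1:6,r2:8,r3:Add1,r4:Add2,r5:Mul1
c6: CDB Mul1=36; stall | r0:9,r1:6,r2:8,r3:Add1,r4:Add2,r5:36

STATUS = TAG Add1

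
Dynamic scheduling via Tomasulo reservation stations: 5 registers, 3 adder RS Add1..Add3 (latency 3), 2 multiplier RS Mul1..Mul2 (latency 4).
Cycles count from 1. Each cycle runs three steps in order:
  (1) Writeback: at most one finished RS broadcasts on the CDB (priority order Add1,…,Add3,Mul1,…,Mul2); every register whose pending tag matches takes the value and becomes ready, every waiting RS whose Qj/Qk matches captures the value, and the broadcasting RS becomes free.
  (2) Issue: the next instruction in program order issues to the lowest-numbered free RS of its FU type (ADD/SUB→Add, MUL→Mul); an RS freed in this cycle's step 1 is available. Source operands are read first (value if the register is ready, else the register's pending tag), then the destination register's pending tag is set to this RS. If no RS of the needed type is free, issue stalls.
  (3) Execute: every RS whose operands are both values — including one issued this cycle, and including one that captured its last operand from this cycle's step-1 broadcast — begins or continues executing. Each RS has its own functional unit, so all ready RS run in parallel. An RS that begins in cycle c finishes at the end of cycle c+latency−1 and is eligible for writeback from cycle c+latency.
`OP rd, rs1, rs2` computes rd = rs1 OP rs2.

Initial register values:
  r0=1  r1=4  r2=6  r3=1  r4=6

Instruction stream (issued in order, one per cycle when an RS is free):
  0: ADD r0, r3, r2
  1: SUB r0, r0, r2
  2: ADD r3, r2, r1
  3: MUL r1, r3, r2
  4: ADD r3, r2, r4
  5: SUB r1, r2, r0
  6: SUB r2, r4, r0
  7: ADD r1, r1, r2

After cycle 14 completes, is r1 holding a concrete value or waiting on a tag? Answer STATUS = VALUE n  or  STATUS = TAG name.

cycle 1: issue ADD r0<-Add1 // r0:Add1,r1:4,r2:6,r3:1,r4:6
cycle 2: issue SUB r0<-Add2 // r0:Add2,r1:4,r2:6,r3:1,r4:6
cycle 3: issue ADD r3<-Add3 // r0:Add2,r1:4,r2:6,r3:Add3,r4:6
cycle 4: CDB Add1=7; issue MUL r1<-Mul1 // r0:Add2,r1:Mul1,r2:6,r3:Add3,r4:6
cycle 5: issue ADD r3<-Add1 // r0:Add2,r1:Mul1,r2:6,r3:Add1,r4:6
cycle 6: CDB Add3=10; issue SUB r1<-Add3 // r0:Add2,r1:Add3,r2:6,r3:Add1,r4:6
cycle 7: CDB Add2=1; issue SUB r2<-Add2 // r0:1,r1:Add3,r2:Add2,r3:Add1,r4:6
cycle 8: CDB Add1=12; issue ADD r1<-Add1 // r0:1,r1:Add1,r2:Add2,r3:12,r4:6
cycle 9: - // r0:1,r1:Add1,r2:Add2,r3:12,r4:6
cycle 10: CDB Add2=5 // r0:1,r1:Add1,r2:5,r3:12,r4:6
cycle 11: CDB Add3=5 // r0:1,r1:Add1,r2:5,r3:12,r4:6
cycle 12: CDB Mul1=60 // r0:1,r1:Add1,r2:5,r3:12,r4:6
cycle 13: - // r0:1,r1:Add1,r2:5,r3:12,r4:6
cycle 14: CDB Add1=10 // r0:1,r1:10,r2:5,r3:12,r4:6

STATUS = VALUE 10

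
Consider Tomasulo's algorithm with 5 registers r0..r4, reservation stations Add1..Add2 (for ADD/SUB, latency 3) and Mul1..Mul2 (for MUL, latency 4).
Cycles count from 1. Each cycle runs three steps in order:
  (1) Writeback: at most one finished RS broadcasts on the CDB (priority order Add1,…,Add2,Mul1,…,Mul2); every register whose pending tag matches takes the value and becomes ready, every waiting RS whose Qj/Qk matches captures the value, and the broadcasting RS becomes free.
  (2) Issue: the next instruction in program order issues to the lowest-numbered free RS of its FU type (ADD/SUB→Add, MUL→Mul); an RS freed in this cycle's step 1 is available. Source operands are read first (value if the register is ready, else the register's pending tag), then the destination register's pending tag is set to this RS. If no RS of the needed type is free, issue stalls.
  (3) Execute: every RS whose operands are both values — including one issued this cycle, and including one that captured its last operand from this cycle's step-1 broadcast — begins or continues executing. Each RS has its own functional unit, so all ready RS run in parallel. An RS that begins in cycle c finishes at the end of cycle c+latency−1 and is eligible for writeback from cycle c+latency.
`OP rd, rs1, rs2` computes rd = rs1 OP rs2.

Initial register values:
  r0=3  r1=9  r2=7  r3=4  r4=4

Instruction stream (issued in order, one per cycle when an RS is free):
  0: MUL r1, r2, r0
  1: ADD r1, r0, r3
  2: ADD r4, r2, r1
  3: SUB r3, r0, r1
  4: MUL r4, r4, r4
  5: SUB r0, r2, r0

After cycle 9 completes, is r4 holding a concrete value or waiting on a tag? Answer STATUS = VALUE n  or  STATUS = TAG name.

STATUS = TAG Mul1

  c1: issue MUL r1<-Mul1  regs: r0:3,r1:Mul1,r2:7,r3:4,r4:4
  c2: issue ADD r1<-Add1  regs: r0:3,r1:Add1,r2:7,r3:4,r4:4
  c3: issue ADD r4<-Add2  regs: r0:3,r1:Add1,r2:7,r3:4,r4:Add2
  c4: stall  regs: r0:3,r1:Add1,r2:7,r3:4,r4:Add2
  c5: CDB Add1=7; issue SUB r3<-Add1  regs: r0:3,r1:7,r2:7,r3:Add1,r4:Add2
  c6: CDB Mul1=21; issue MUL r4<-Mul1  regs: r0:3,r1:7,r2:7,r3:Add1,r4:Mul1
  c7: stall  regs: r0:3,r1:7,r2:7,r3:Add1,r4:Mul1
  c8: CDB Add1=-4; issue SUB r0<-Add1  regs: r0:Add1,r1:7,r2:7,r3:-4,r4:Mul1
  c9: CDB Add2=14  regs: r0:Add1,r1:7,r2:7,r3:-4,r4:Mul1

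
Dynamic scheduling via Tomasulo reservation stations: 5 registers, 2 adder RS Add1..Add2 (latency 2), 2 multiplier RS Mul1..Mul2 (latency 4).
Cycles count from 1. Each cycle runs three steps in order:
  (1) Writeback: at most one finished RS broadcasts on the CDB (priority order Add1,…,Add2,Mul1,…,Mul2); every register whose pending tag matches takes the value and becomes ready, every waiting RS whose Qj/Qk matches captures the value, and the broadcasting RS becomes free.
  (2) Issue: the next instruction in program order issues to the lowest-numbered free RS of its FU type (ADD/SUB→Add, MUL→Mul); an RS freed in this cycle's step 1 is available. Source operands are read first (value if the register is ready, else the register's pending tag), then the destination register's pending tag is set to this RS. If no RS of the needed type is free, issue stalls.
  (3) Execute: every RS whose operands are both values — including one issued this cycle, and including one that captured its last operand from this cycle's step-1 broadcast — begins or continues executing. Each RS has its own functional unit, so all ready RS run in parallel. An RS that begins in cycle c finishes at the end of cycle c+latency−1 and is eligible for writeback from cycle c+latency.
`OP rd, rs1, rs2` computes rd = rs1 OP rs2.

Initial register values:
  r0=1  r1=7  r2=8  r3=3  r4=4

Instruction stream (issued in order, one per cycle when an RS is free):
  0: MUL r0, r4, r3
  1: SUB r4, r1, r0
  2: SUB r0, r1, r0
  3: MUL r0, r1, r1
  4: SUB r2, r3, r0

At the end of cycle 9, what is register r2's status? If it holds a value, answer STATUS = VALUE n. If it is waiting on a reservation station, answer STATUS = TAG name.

cycle 1: issue MUL r0<-Mul1 // r0:Mul1,r1:7,r2:8,r3:3,r4:4
cycle 2: issue SUB r4<-Add1 // r0:Mul1,r1:7,r2:8,r3:3,r4:Add1
cycle 3: issue SUB r0<-Add2 // r0:Add2,r1:7,r2:8,r3:3,r4:Add1
cycle 4: issue MUL r0<-Mul2 // r0:Mul2,r1:7,r2:8,r3:3,r4:Add1
cycle 5: CDB Mul1=12; stall // r0:Mul2,r1:7,r2:8,r3:3,r4:Add1
cycle 6: stall // r0:Mul2,r1:7,r2:8,r3:3,r4:Add1
cycle 7: CDB Add1=-5; issue SUB r2<-Add1 // r0:Mul2,r1:7,r2:Add1,r3:3,r4:-5
cycle 8: CDB Add2=-5 // r0:Mul2,r1:7,r2:Add1,r3:3,r4:-5
cycle 9: CDB Mul2=49 // r0:49,r1:7,r2:Add1,r3:3,r4:-5

STATUS = TAG Add1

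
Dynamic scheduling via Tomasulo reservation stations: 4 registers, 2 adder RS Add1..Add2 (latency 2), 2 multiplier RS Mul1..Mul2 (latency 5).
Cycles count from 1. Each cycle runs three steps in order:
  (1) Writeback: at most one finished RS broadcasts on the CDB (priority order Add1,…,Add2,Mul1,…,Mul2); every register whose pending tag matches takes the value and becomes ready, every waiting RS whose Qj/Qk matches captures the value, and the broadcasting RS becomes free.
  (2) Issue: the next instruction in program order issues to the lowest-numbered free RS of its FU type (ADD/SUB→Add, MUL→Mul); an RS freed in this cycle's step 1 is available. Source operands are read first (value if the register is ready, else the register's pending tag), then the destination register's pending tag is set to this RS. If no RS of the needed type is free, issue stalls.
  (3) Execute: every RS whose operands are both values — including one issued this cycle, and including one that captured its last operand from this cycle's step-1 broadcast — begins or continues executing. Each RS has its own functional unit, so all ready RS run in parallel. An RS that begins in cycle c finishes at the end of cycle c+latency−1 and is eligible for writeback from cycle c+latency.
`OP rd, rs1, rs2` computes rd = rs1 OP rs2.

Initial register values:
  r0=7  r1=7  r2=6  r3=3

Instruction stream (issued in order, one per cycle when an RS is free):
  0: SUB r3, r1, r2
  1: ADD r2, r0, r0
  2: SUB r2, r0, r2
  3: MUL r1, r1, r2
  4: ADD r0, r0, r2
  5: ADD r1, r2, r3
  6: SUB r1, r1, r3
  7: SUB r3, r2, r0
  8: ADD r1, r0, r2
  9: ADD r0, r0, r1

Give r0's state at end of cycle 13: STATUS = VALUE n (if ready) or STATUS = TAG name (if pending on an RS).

STATUS = TAG Add2

c1: issue SUB r3<-Add1 | r0:7,r1:7,r2:6,r3:Add1
c2: issue ADD r2<-Add2 | r0:7,r1:7,r2:Add2,r3:Add1
c3: CDB Add1=1; issue SUB r2<-Add1 | r0:7,r1:7,r2:Add1,r3:1
c4: CDB Add2=14; issue MUL r1<-Mul1 | r0:7,r1:Mul1,r2:Add1,r3:1
c5: issue ADD r0<-Add2 | r0:Add2,r1:Mul1,r2:Add1,r3:1
c6: CDB Add1=-7; issue ADD r1<-Add1 | r0:Add2,r1:Add1,r2:-7,r3:1
c7: stall | r0:Add2,r1:Add1,r2:-7,r3:1
c8: CDB Add1=-6; issue SUB r1<-Add1 | r0:Add2,r1:Add1,r2:-7,r3:1
c9: CDB Add2=0; issue SUB r3<-Add2 | r0:0,r1:Add1,r2:-7,r3:Add2
c10: CDB Add1=-7; issue ADD r1<-Add1 | r0:0,r1:Add1,r2:-7,r3:Add2
c11: CDB Add2=-7; issue ADD r0<-Add2 | r0:Add2,r1:Add1,r2:-7,r3:-7
c12: CDB Add1=-7 | r0:Add2,r1:-7,r2:-7,r3:-7
c13: CDB Mul1=-49 | r0:Add2,r1:-7,r2:-7,r3:-7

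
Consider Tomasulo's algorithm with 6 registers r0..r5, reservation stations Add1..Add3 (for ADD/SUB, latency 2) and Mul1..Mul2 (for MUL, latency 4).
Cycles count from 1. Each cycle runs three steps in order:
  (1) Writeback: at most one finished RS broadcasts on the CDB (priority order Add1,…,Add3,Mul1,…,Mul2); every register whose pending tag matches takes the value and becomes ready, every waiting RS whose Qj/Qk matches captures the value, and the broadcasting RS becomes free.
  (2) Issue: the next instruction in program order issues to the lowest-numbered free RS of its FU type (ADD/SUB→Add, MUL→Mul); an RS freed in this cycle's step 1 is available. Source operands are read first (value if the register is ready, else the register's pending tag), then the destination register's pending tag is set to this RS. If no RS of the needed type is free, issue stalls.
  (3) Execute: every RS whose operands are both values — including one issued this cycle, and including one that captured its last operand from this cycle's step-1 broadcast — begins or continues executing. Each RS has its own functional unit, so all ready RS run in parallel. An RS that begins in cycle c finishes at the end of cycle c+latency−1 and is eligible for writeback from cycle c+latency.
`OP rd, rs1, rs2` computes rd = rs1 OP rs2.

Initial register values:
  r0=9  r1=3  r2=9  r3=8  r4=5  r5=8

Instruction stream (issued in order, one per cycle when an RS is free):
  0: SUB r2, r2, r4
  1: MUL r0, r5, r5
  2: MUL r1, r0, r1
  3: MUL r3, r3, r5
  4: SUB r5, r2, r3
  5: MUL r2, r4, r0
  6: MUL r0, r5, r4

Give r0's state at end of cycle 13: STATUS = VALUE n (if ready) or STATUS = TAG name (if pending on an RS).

STATUS = TAG Mul2

cycle 1: issue SUB r2<-Add1 // r0:9,r1:3,r2:Add1,r3:8,r4:5,r5:8
cycle 2: issue MUL r0<-Mul1 // r0:Mul1,r1:3,r2:Add1,r3:8,r4:5,r5:8
cycle 3: CDB Add1=4; issue MUL r1<-Mul2 // r0:Mul1,r1:Mul2,r2:4,r3:8,r4:5,r5:8
cycle 4: stall // r0:Mul1,r1:Mul2,r2:4,r3:8,r4:5,r5:8
cycle 5: stall // r0:Mul1,r1:Mul2,r2:4,r3:8,r4:5,r5:8
cycle 6: CDB Mul1=64; issue MUL r3<-Mul1 // r0:64,r1:Mul2,r2:4,r3:Mul1,r4:5,r5:8
cycle 7: issue SUB r5<-Add1 // r0:64,r1:Mul2,r2:4,r3:Mul1,r4:5,r5:Add1
cycle 8: stall // r0:64,r1:Mul2,r2:4,r3:Mul1,r4:5,r5:Add1
cycle 9: stall // r0:64,r1:Mul2,r2:4,r3:Mul1,r4:5,r5:Add1
cycle 10: CDB Mul1=64; issue MUL r2<-Mul1 // r0:64,r1:Mul2,r2:Mul1,r3:64,r4:5,r5:Add1
cycle 11: CDB Mul2=192; issue MUL r0<-Mul2 // r0:Mul2,r1:192,r2:Mul1,r3:64,r4:5,r5:Add1
cycle 12: CDB Add1=-60 // r0:Mul2,r1:192,r2:Mul1,r3:64,r4:5,r5:-60
cycle 13: - // r0:Mul2,r1:192,r2:Mul1,r3:64,r4:5,r5:-60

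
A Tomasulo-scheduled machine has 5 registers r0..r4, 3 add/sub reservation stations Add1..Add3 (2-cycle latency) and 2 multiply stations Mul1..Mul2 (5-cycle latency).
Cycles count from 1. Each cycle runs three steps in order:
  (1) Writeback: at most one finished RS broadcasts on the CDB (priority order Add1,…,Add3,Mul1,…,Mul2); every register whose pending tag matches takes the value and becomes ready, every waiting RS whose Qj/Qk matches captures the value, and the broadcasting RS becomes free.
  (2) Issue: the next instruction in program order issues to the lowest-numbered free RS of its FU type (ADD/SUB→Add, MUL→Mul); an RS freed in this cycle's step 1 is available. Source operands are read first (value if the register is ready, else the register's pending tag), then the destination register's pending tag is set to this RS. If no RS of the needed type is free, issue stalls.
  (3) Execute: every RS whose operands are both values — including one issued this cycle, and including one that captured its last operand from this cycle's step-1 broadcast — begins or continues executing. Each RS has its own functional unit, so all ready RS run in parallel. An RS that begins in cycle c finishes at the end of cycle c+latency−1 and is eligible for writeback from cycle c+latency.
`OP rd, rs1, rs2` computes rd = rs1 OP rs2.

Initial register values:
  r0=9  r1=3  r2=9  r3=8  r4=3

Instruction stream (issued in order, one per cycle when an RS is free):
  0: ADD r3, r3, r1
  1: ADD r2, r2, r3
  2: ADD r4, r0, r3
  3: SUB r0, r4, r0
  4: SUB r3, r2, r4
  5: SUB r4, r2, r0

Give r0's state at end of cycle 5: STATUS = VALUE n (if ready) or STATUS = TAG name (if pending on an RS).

STATUS = TAG Add3

c1: issue ADD r3<-Add1 | r0:9,r1:3,r2:9,r3:Add1,r4:3
c2: issue ADD r2<-Add2 | r0:9,r1:3,r2:Add2,r3:Add1,r4:3
c3: CDB Add1=11; issue ADD r4<-Add1 | r0:9,r1:3,r2:Add2,r3:11,r4:Add1
c4: issue SUB r0<-Add3 | r0:Add3,r1:3,r2:Add2,r3:11,r4:Add1
c5: CDB Add1=20; issue SUB r3<-Add1 | r0:Add3,r1:3,r2:Add2,r3:Add1,r4:20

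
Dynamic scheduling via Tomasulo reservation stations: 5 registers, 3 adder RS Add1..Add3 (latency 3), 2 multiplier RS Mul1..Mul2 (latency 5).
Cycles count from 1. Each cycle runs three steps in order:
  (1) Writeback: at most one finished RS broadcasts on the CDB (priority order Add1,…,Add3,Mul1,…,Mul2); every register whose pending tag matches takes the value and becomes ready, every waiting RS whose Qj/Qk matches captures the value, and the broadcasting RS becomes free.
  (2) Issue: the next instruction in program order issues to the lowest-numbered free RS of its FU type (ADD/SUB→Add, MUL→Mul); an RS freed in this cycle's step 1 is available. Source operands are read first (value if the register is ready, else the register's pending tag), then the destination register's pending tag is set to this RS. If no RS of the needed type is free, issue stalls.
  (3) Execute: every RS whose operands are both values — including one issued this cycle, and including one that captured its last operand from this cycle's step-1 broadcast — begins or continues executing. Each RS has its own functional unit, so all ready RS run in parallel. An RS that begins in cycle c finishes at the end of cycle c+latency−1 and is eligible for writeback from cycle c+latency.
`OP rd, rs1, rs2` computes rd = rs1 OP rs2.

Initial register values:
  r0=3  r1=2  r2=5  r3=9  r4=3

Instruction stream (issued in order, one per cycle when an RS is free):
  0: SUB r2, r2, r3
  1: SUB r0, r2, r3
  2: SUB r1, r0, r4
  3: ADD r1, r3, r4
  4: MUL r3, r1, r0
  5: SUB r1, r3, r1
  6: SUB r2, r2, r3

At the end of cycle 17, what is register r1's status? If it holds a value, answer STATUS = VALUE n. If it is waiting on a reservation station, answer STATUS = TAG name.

STATUS = VALUE -168

  c1: issue SUB r2<-Add1  regs: r0:3,r1:2,r2:Add1,r3:9,r4:3
  c2: issue SUB r0<-Add2  regs: r0:Add2,r1:2,r2:Add1,r3:9,r4:3
  c3: issue SUB r1<-Add3  regs: r0:Add2,r1:Add3,r2:Add1,r3:9,r4:3
  c4: CDB Add1=-4; issue ADD r1<-Add1  regs: r0:Add2,r1:Add1,r2:-4,r3:9,r4:3
  c5: issue MUL r3<-Mul1  regs: r0:Add2,r1:Add1,r2:-4,r3:Mul1,r4:3
  c6: stall  regs: r0:Add2,r1:Add1,r2:-4,r3:Mul1,r4:3
  c7: CDB Add1=12; issue SUB r1<-Add1  regs: r0:Add2,r1:Add1,r2:-4,r3:Mul1,r4:3
  c8: CDB Add2=-13; issue SUB r2<-Add2  regs: r0:-13,r1:Add1,r2:Add2,r3:Mul1,r4:3
  c9: -  regs: r0:-13,r1:Add1,r2:Add2,r3:Mul1,r4:3
  c10: -  regs: r0:-13,r1:Add1,r2:Add2,r3:Mul1,r4:3
  c11: CDB Add3=-16  regs: r0:-13,r1:Add1,r2:Add2,r3:Mul1,r4:3
  c12: -  regs: r0:-13,r1:Add1,r2:Add2,r3:Mul1,r4:3
  c13: CDB Mul1=-156  regs: r0:-13,r1:Add1,r2:Add2,r3:-156,r4:3
  c14: -  regs: r0:-13,r1:Add1,r2:Add2,r3:-156,r4:3
  c15: -  regs: r0:-13,r1:Add1,r2:Add2,r3:-156,r4:3
  c16: CDB Add1=-168  regs: r0:-13,r1:-168,r2:Add2,r3:-156,r4:3
  c17: CDB Add2=152  regs: r0:-13,r1:-168,r2:152,r3:-156,r4:3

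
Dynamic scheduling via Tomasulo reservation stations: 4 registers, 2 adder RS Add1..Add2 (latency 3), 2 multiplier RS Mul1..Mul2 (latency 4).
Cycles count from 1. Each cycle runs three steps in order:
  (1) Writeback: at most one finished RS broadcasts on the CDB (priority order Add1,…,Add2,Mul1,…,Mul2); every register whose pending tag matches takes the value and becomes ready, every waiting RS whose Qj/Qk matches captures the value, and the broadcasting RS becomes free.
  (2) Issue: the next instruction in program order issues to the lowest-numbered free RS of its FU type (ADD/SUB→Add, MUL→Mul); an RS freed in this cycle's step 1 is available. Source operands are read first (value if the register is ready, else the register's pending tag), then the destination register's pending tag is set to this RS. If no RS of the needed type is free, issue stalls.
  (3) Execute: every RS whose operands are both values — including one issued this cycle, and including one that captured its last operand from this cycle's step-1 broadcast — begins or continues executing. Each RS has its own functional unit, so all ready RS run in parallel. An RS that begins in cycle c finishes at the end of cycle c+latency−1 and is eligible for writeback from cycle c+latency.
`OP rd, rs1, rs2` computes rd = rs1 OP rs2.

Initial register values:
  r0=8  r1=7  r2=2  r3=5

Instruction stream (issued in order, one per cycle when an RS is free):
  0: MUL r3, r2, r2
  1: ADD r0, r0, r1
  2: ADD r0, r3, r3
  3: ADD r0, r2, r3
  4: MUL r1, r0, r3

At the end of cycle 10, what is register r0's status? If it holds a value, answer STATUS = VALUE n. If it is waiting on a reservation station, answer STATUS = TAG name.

c1: issue MUL r3<-Mul1 | r0:8,r1:7,r2:2,r3:Mul1
c2: issue ADD r0<-Add1 | r0:Add1,r1:7,r2:2,r3:Mul1
c3: issue ADD r0<-Add2 | r0:Add2,r1:7,r2:2,r3:Mul1
c4: stall | r0:Add2,r1:7,r2:2,r3:Mul1
c5: CDB Add1=15; issue ADD r0<-Add1 | r0:Add1,r1:7,r2:2,r3:Mul1
c6: CDB Mul1=4; issue MUL r1<-Mul1 | r0:Add1,r1:Mul1,r2:2,r3:4
c7: - | r0:Add1,r1:Mul1,r2:2,r3:4
c8: - | r0:Add1,r1:Mul1,r2:2,r3:4
c9: CDB Add1=6 | r0:6,r1:Mul1,r2:2,r3:4
c10: CDB Add2=8 | r0:6,r1:Mul1,r2:2,r3:4

STATUS = VALUE 6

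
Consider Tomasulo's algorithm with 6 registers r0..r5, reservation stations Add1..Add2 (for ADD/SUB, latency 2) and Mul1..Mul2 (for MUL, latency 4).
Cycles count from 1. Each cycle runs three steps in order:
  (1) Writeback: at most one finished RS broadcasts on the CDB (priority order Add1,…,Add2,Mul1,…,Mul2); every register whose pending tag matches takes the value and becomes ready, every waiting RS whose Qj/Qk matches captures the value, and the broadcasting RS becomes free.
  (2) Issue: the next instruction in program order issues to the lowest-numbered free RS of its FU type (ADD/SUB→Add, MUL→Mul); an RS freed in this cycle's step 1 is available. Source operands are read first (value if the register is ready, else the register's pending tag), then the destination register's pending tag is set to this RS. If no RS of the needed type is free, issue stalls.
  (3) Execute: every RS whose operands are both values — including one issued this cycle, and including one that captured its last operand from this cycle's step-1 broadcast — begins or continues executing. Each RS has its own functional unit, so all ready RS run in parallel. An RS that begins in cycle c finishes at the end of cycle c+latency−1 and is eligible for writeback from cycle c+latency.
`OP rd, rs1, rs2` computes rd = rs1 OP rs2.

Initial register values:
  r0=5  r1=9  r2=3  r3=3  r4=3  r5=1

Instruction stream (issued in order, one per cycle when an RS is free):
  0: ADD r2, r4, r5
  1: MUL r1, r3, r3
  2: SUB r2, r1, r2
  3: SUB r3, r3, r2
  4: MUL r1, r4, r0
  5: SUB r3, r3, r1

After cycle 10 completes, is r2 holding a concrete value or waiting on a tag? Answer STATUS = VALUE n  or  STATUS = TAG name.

c1: issue ADD r2<-Add1 | r0:5,r1:9,r2:Add1,r3:3,r4:3,r5:1
c2: issue MUL r1<-Mul1 | r0:5,r1:Mul1,r2:Add1,r3:3,r4:3,r5:1
c3: CDB Add1=4; issue SUB r2<-Add1 | r0:5,r1:Mul1,r2:Add1,r3:3,r4:3,r5:1
c4: issue SUB r3<-Add2 | r0:5,r1:Mul1,r2:Add1,r3:Add2,r4:3,r5:1
c5: issue MUL r1<-Mul2 | r0:5,r1:Mul2,r2:Add1,r3:Add2,r4:3,r5:1
c6: CDB Mul1=9; stall | r0:5,r1:Mul2,r2:Add1,r3:Add2,r4:3,r5:1
c7: stall | r0:5,r1:Mul2,r2:Add1,r3:Add2,r4:3,r5:1
c8: CDB Add1=5; issue SUB r3<-Add1 | r0:5,r1:Mul2,r2:5,r3:Add1,r4:3,r5:1
c9: CDB Mul2=15 | r0:5,r1:15,r2:5,r3:Add1,r4:3,r5:1
c10: CDB Add2=-2 | r0:5,r1:15,r2:5,r3:Add1,r4:3,r5:1

STATUS = VALUE 5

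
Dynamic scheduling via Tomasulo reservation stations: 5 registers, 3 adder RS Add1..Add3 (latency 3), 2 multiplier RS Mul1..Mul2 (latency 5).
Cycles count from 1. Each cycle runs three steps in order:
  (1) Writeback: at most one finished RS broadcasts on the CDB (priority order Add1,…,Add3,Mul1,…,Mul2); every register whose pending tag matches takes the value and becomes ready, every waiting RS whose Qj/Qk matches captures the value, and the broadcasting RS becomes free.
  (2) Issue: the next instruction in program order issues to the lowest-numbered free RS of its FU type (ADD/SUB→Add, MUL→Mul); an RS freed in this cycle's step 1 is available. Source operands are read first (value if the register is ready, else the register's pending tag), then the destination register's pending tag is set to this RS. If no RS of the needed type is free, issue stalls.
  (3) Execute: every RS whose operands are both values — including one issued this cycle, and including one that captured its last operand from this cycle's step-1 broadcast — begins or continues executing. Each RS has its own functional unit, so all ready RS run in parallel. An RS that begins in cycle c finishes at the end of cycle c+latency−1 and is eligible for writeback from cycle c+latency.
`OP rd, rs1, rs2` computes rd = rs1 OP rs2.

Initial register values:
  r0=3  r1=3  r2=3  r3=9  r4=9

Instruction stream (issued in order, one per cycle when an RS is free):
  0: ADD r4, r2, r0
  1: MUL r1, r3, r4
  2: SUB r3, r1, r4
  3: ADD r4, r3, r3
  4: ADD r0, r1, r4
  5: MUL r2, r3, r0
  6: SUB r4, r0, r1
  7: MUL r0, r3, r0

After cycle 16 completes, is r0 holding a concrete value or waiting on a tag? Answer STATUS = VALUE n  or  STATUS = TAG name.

STATUS = TAG Mul1

cycle 1: issue ADD r4<-Add1 // r0:3,r1:3,r2:3,r3:9,r4:Add1
cycle 2: issue MUL r1<-Mul1 // r0:3,r1:Mul1,r2:3,r3:9,r4:Add1
cycle 3: issue SUB r3<-Add2 // r0:3,r1:Mul1,r2:3,r3:Add2,r4:Add1
cycle 4: CDB Add1=6; issue ADD r4<-Add1 // r0:3,r1:Mul1,r2:3,r3:Add2,r4:Add1
cycle 5: issue ADD r0<-Add3 // r0:Add3,r1:Mul1,r2:3,r3:Add2,r4:Add1
cycle 6: issue MUL r2<-Mul2 // r0:Add3,r1:Mul1,r2:Mul2,r3:Add2,r4:Add1
cycle 7: stall // r0:Add3,r1:Mul1,r2:Mul2,r3:Add2,r4:Add1
cycle 8: stall // r0:Add3,r1:Mul1,r2:Mul2,r3:Add2,r4:Add1
cycle 9: CDB Mul1=54; stall // r0:Add3,r1:54,r2:Mul2,r3:Add2,r4:Add1
cycle 10: stall // r0:Add3,r1:54,r2:Mul2,r3:Add2,r4:Add1
cycle 11: stall // r0:Add3,r1:54,r2:Mul2,r3:Add2,r4:Add1
cycle 12: CDB Add2=48; issue SUB r4<-Add2 // r0:Add3,r1:54,r2:Mul2,r3:48,r4:Add2
cycle 13: issue MUL r0<-Mul1 // r0:Mul1,r1:54,r2:Mul2,r3:48,r4:Add2
cycle 14: - // r0:Mul1,r1:54,r2:Mul2,r3:48,r4:Add2
cycle 15: CDB Add1=96 // r0:Mul1,r1:54,r2:Mul2,r3:48,r4:Add2
cycle 16: - // r0:Mul1,r1:54,r2:Mul2,r3:48,r4:Add2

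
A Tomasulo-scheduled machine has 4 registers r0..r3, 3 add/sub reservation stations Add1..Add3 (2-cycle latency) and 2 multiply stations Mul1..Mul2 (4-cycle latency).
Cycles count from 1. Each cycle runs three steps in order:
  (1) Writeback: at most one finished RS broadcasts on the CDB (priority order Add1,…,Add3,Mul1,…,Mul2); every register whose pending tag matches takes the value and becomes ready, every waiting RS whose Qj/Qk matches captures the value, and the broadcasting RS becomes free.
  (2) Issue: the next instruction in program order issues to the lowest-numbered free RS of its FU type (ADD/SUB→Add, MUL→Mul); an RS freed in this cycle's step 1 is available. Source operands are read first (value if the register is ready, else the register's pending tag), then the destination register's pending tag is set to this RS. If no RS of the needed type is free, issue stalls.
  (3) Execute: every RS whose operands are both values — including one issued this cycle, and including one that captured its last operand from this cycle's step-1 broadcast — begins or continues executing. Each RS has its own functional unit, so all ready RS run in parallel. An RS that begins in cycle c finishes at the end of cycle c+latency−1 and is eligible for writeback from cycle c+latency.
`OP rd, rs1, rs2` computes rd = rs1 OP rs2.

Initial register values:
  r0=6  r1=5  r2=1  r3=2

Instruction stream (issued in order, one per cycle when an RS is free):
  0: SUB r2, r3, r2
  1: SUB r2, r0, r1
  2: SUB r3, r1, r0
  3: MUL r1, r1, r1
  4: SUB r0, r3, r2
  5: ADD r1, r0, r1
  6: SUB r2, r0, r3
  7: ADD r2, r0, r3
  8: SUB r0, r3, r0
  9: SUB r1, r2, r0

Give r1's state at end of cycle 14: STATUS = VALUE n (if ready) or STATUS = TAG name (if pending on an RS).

cycle 1: issue SUB r2<-Add1 // r0:6,r1:5,r2:Add1,r3:2
cycle 2: issue SUB r2<-Add2 // r0:6,r1:5,r2:Add2,r3:2
cycle 3: CDB Add1=1; issue SUB r3<-Add1 // r0:6,r1:5,r2:Add2,r3:Add1
cycle 4: CDB Add2=1; issue MUL r1<-Mul1 // r0:6,r1:Mul1,r2:1,r3:Add1
cycle 5: CDB Add1=-1; issue SUB r0<-Add1 // r0:Add1,r1:Mul1,r2:1,r3:-1
cycle 6: issue ADD r1<-Add2 // r0:Add1,r1:Add2,r2:1,r3:-1
cycle 7: CDB Add1=-2; issue SUB r2<-Add1 // r0:-2,r1:Add2,r2:Add1,r3:-1
cycle 8: CDB Mul1=25; issue ADD r2<-Add3 // r0:-2,r1:Add2,r2:Add3,r3:-1
cycle 9: CDB Add1=-1; issue SUB r0<-Add1 // r0:Add1,r1:Add2,r2:Add3,r3:-1
cycle 10: CDB Add2=23; issue SUB r1<-Add2 // r0:Add1,r1:Add2,r2:Add3,r3:-1
cycle 11: CDB Add1=1 // r0:1,r1:Add2,r2:Add3,r3:-1
cycle 12: CDB Add3=-3 // r0:1,r1:Add2,r2:-3,r3:-1
cycle 13: - // r0:1,r1:Add2,r2:-3,r3:-1
cycle 14: CDB Add2=-4 // r0:1,r1:-4,r2:-3,r3:-1

STATUS = VALUE -4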